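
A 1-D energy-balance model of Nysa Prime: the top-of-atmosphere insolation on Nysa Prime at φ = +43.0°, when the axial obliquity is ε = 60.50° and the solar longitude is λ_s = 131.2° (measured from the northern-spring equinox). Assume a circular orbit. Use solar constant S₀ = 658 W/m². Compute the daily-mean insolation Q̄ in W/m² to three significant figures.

Solar declination: sin δ = sin ε · sin λ_s = sin 60.50° × sin 131.2° = 0.65487, so δ = +40.910°.
cos H₀ = −tan(+43.0°) tan(+40.910°) = -0.8080, H₀ = 2.5116 rad.
Bracket: H₀ sin φ sin δ + cos φ cos δ sin H₀ = 2.5116×0.68200×0.65487 + 0.73135×0.75574×0.58912 = 1.121734 + 0.325613 = 1.447347.
Q̄ = (S₀/π) × [bracket] = (658/π) × 1.447347 = 303.1 W/m².

Q̄ ≈ 303 W/m²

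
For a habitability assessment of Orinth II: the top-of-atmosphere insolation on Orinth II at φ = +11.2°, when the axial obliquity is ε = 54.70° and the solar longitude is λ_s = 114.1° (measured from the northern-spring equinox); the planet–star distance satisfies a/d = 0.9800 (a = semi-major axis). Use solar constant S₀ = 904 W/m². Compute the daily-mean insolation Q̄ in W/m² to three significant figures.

Solar declination: sin δ = sin ε · sin λ_s = sin 54.70° × sin 114.1° = 0.74500, so δ = +48.159°.
cos H₀ = −tan(+11.2°) tan(+48.159°) = -0.2211, H₀ = 1.7938 rad.
Bracket: H₀ sin φ sin δ + cos φ cos δ sin H₀ = 1.7938×0.19423×0.74500 + 0.98096×0.66707×0.97524 = 0.259565 + 0.638167 = 0.897732.
Inverse-square distance factor (a/d)² = 0.9800² = 0.960400.
Q̄ = (S₀/π) × 0.960400 × [bracket] = (904/π) × 0.960400 × 0.897732 = 248.1 W/m².

Q̄ ≈ 248 W/m²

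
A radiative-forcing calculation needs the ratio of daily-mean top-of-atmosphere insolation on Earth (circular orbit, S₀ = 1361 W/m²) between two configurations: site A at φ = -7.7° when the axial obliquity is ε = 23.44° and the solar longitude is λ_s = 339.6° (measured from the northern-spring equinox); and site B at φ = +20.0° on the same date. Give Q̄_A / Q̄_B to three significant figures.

— Configuration A (φ=-7.7°):
Solar declination: sin δ = sin ε · sin λ_s = sin 23.44° × sin 339.6° = -0.13866, so δ = -7.970°.
cos H₀ = −tan(-7.7°) tan(-7.970°) = -0.0189, H₀ = 1.5897 rad.
Bracket: H₀ sin φ sin δ + cos φ cos δ sin H₀ = 1.5897×-0.13399×-0.13866 + 0.99098×0.99034×0.99982 = 0.029535 + 0.981230 = 1.010765.
Q̄ = (S₀/π) × [bracket] = (1361/π) × 1.010765 = 437.88 W/m².
— Configuration B (φ=+20.0°):
cos H₀ = −tan(+20.0°) tan(-7.970°) = 0.0510, H₀ = 1.5198 rad.
Bracket: H₀ sin φ sin δ + cos φ cos δ sin H₀ = 1.5198×0.34202×-0.13866 + 0.93969×0.99034×0.99870 = -0.072076 + 0.929403 = 0.857327.
Q̄ = (S₀/π) × [bracket] = (1361/π) × 0.857327 = 371.41 W/m².
Ratio Q̄_A / Q̄_B = 437.88 / 371.41 = 1.179.

Q̄_A / Q̄_B ≈ 1.18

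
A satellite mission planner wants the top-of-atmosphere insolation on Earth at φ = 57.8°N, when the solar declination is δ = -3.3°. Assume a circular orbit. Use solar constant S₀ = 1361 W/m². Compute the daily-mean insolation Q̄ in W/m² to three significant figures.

Q̄ ≈ 198 W/m²

cos H₀ = −tan(+57.8°) tan(-3.300°) = 0.0916, H₀ = 1.4791 rad.
Bracket: H₀ sin φ sin δ + cos φ cos δ sin H₀ = 1.4791×0.84619×-0.05756 + 0.53288×0.99834×0.99580 = -0.072042 + 0.529761 = 0.457719.
Q̄ = (S₀/π) × [bracket] = (1361/π) × 0.457719 = 198.3 W/m².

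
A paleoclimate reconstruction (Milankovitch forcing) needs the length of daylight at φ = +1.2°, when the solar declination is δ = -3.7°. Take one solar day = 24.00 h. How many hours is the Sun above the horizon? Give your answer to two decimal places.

11.99 h

cos H₀ = −tan φ · tan δ = −tan(+1.2°) × tan(-3.700°) = 0.0014, so H₀ = 1.5694 rad = 89.92°.
Daylight = 2H₀/(2π) × 24.00 h = (1.5694/π) × 24.00 = 11.99 h.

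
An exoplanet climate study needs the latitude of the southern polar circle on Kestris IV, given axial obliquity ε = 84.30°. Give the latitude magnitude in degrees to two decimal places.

The polar circle is the lowest latitude that experiences at least one full rotation of continuous darkness at the northern-summer solstice; it lies at |φ| = 90° − ε = 90° − 84.30° = 5.70°.

5.70°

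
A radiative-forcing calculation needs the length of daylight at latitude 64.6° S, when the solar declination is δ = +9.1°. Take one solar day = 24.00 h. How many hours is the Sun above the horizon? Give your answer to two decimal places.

cos h₀ = −tan ϕ · tan δ = −tan(-64.6°) × tan(+9.100°) = 0.3373, so h₀ = 1.2267 rad = 70.29°.
Daylight = 2h₀/(2π) × 24.00 h = (1.2267/π) × 24.00 = 9.37 h.

9.37 h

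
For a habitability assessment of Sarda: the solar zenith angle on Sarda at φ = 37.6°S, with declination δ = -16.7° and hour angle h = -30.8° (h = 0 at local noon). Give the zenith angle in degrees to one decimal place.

θ_z = 34.2°

cos θ_z = sin φ sin δ + cos φ cos δ cos h = 0.175332 + 0.651841 = 0.827173.
θ_z = arccos(0.827173) = 34.2°.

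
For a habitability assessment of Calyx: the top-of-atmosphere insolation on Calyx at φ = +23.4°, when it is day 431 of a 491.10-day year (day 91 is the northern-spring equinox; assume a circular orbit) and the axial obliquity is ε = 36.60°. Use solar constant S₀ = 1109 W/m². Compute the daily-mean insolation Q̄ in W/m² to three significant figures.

Solar longitude: λ_s = 360° × (431 − 91)/491.10 = 249.236°.
sin δ = sin 36.60° × sin 249.236° = -0.55750, so δ = -33.883°.
cos H₀ = −tan(+23.4°) tan(-33.883°) = 0.2906, H₀ = 1.2759 rad.
Bracket: H₀ sin φ sin δ + cos φ cos δ sin H₀ = 1.2759×0.39715×-0.55750 + 0.91775×0.83018×0.95684 = -0.282498 + 0.729014 = 0.446516.
Q̄ = (S₀/π) × [bracket] = (1109/π) × 0.446516 = 157.6 W/m².

Q̄ ≈ 158 W/m²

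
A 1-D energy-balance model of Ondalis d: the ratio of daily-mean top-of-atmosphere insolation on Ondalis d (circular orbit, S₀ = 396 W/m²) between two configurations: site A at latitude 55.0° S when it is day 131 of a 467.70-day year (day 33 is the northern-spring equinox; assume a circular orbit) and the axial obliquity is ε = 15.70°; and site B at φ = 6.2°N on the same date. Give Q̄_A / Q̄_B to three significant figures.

Q̄_A / Q̄_B ≈ 0.258

— Configuration A (φ=-55.0°):
Solar longitude: λ_s = 360° × (131 − 33)/467.70 = 75.433°.
sin δ = sin 15.70° × sin 75.433° = 0.26190, so δ = +15.183°.
cos H₀ = −tan(-55.0°) tan(+15.183°) = 0.3876, H₀ = 1.1728 rad.
Bracket: H₀ sin φ sin δ + cos φ cos δ sin H₀ = 1.1728×-0.81915×0.26190 + 0.57358×0.96509×0.92184 = -0.251607 + 0.510290 = 0.258683.
Q̄ = (S₀/π) × [bracket] = (396/π) × 0.258683 = 32.607 W/m².
— Configuration B (φ=+6.2°):
cos H₀ = −tan(+6.2°) tan(+15.183°) = -0.0295, H₀ = 1.6003 rad.
Bracket: H₀ sin φ sin δ + cos φ cos δ sin H₀ = 1.6003×0.10800×0.26190 + 0.99415×0.96509×0.99957 = 0.045265 + 0.959032 = 1.004297.
Q̄ = (S₀/π) × [bracket] = (396/π) × 1.004297 = 126.59 W/m².
Ratio Q̄_A / Q̄_B = 32.607 / 126.59 = 0.2576.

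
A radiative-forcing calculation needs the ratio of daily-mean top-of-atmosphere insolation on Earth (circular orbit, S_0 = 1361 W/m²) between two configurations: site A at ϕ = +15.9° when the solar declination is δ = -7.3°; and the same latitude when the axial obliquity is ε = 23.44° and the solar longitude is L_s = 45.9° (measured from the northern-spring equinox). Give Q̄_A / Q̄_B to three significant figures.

— Configuration A (ϕ=+15.9°):
cos h₀ = −tan(+15.9°) tan(-7.300°) = 0.0365, h₀ = 1.5343 rad.
Bracket: h₀ sin ϕ sin δ + cos ϕ cos δ sin h₀ = 1.5343×0.27396×-0.12706 + 0.96174×0.99189×0.99933 = -0.053408 + 0.953301 = 0.899893.
Q̄ = (S_0/π) × [bracket] = (1361/π) × 0.899893 = 389.85 W/m².
— Configuration B (ϕ=+15.9°):
Solar declination: sin δ = sin ε · sin L_s = sin 23.44° × sin 45.9° = 0.28566, so δ = +16.598°.
cos h₀ = −tan(+15.9°) tan(+16.598°) = -0.0849, h₀ = 1.6558 rad.
Bracket: h₀ sin ϕ sin δ + cos ϕ cos δ sin h₀ = 1.6558×0.27396×0.28566 + 0.96174×0.95833×0.99639 = 0.129582 + 0.918337 = 1.047919.
Q̄ = (S_0/π) × [bracket] = (1361/π) × 1.047919 = 453.98 W/m².
Ratio Q̄_A / Q̄_B = 389.85 / 453.98 = 0.8587.

Q̄_A / Q̄_B ≈ 0.859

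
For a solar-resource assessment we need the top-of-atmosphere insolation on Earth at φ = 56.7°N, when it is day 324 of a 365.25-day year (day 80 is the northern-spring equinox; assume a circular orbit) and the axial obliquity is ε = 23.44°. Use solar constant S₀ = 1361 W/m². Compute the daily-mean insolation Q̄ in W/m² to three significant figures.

Q̄ ≈ 62.5 W/m²

Solar longitude: λ_s = 360° × (324 − 80)/365.25 = 240.493°.
sin δ = sin 23.44° × sin 240.493° = -0.34619, so δ = -20.255°.
cos H₀ = −tan(+56.7°) tan(-20.255°) = 0.5618, H₀ = 0.9743 rad.
Bracket: H₀ sin φ sin δ + cos φ cos δ sin H₀ = 0.9743×0.83581×-0.34619 + 0.54902×0.93816×0.82730 = -0.281913 + 0.426116 = 0.144203.
Q̄ = (S₀/π) × [bracket] = (1361/π) × 0.144203 = 62.47 W/m².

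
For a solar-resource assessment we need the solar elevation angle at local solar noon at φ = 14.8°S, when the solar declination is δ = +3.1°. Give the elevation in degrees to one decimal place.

At local noon the hour angle is zero, so the zenith angle equals |φ − δ| = |-14.8° − (+3.100°)| = 17.900°.
Elevation = 90° − 17.900° = 72.1°.

72.1°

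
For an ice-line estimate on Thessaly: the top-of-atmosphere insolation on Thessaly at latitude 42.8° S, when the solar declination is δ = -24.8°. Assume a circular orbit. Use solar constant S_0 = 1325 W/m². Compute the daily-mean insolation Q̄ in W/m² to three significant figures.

Q̄ ≈ 496 W/m²

cos h₀ = −tan(-42.8°) tan(-24.800°) = -0.4279, h₀ = 2.0129 rad.
Bracket: h₀ sin ϕ sin δ + cos ϕ cos δ sin h₀ = 2.0129×-0.67944×-0.41945 + 0.73373×0.90778×0.90384 = 0.573659 + 0.602017 = 1.175676.
Q̄ = (S_0/π) × [bracket] = (1325/π) × 1.175676 = 495.9 W/m².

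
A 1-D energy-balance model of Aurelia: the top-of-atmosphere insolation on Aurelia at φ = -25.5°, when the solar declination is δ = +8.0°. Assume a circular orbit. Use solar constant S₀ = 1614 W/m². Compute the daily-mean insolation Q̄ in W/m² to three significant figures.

Q̄ ≈ 412 W/m²

cos H₀ = −tan(-25.5°) tan(+8.000°) = 0.0670, H₀ = 1.5037 rad.
Bracket: H₀ sin φ sin δ + cos φ cos δ sin H₀ = 1.5037×-0.43051×0.13917 + 0.90259×0.99027×0.99775 = -0.090093 + 0.891797 = 0.801704.
Q̄ = (S₀/π) × [bracket] = (1614/π) × 0.801704 = 411.9 W/m².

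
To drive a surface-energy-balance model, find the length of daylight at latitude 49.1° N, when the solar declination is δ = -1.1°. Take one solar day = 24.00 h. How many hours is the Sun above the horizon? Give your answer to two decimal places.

cos h₀ = −tan ϕ · tan δ = −tan(+49.1°) × tan(-1.100°) = 0.0222, so h₀ = 1.5486 rad = 88.73°.
Daylight = 2h₀/(2π) × 24.00 h = (1.5486/π) × 24.00 = 11.83 h.

11.83 h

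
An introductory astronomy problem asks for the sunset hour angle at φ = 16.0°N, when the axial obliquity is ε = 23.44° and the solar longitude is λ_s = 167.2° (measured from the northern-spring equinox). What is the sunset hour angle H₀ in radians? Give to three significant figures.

Solar declination: sin δ = sin ε · sin λ_s = sin 23.44° × sin 167.2° = 0.08813, so δ = +5.056°.
cos H₀ = −tan φ · tan δ = −tan(+16.0°) × tan(+5.056°) = -0.0254, so H₀ = 1.5962 rad = 91.45°.

H₀ = 1.60 rad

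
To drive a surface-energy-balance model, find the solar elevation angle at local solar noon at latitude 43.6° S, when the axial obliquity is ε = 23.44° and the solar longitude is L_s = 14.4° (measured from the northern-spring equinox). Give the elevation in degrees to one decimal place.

Solar declination: sin δ = sin ε · sin L_s = sin 23.44° × sin 14.4° = 0.09893, so δ = +5.677°.
At local noon the hour angle is zero, so the zenith angle equals |ϕ − δ| = |-43.6° − (+5.677°)| = 49.277°.
Elevation = 90° − 49.277° = 40.7°.

40.7°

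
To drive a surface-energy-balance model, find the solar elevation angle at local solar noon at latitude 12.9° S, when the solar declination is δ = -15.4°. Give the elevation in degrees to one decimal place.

87.5°

At local noon the hour angle is zero, so the zenith angle equals |φ − δ| = |-12.9° − (-15.400°)| = 2.500°.
Elevation = 90° − 2.500° = 87.5°.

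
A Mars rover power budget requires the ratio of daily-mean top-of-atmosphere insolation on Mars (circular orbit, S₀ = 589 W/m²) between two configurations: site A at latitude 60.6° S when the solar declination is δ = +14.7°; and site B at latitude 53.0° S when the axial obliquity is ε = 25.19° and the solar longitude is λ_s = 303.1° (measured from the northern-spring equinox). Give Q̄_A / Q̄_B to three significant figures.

Q̄_A / Q̄_B ≈ 0.166

— Configuration A (φ=-60.6°):
cos H₀ = −tan(-60.6°) tan(+14.700°) = 0.4656, H₀ = 1.0865 rad.
Bracket: H₀ sin φ sin δ + cos φ cos δ sin H₀ = 1.0865×-0.87121×0.25376 + 0.49090×0.96727×0.88500 = -0.240202 + 0.420227 = 0.180025.
Q̄ = (S₀/π) × [bracket] = (589/π) × 0.180025 = 33.752 W/m².
— Configuration B (φ=-53.0°):
Solar declination: sin δ = sin ε · sin λ_s = sin 25.19° × sin 303.1° = -0.35655, so δ = -20.889°.
cos H₀ = −tan(-53.0°) tan(-20.889°) = -0.5064, H₀ = 2.1019 rad.
Bracket: H₀ sin φ sin δ + cos φ cos δ sin H₀ = 2.1019×-0.79864×-0.35655 + 0.60182×0.93428×0.86227 = 0.598527 + 0.484827 = 1.083354.
Q̄ = (S₀/π) × [bracket] = (589/π) × 1.083354 = 203.11 W/m².
Ratio Q̄_A / Q̄_B = 33.752 / 203.11 = 0.1662.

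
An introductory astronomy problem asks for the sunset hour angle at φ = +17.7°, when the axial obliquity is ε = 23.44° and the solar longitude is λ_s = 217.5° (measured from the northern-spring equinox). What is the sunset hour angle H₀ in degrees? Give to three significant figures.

H₀ = 85.4°

Solar declination: sin δ = sin ε · sin λ_s = sin 23.44° × sin 217.5° = -0.24216, so δ = -14.014°.
cos H₀ = −tan φ · tan δ = −tan(+17.7°) × tan(-14.014°) = 0.0797, so H₀ = 1.4911 rad = 85.43°.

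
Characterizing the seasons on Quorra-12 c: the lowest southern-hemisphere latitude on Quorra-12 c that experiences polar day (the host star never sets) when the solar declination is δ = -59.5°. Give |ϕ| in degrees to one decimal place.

Polar day requires cos h₀ = −tan ϕ tan δ ≤ −1, i.e. tan ϕ tan δ ≥ 1.
The boundary is |tan ϕ| · |tan δ| = 1, so |ϕ| = 90° − |δ| = 90° − 59.5° = 30.5° in the southern hemisphere.

|ϕ| = 30.5°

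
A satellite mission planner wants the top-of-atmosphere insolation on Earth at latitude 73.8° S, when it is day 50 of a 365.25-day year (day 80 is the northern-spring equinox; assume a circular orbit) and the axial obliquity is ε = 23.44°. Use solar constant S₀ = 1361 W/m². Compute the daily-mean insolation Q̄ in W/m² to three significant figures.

Q̄ ≈ 276 W/m²

Solar longitude: λ_s = 360° × (50 − 80)/365.25 = -29.569°, i.e. -29.569° + 360° = 330.431°.
sin δ = sin 23.44° × sin 330.431° = -0.19630, so δ = -11.320°.
cos H₀ = −tan(-73.8°) tan(-11.320°) = -0.6891, H₀ = 2.3310 rad.
Bracket: H₀ sin φ sin δ + cos φ cos δ sin H₀ = 2.3310×-0.96029×-0.19630 + 0.27899×0.98054×0.72470 = 0.439405 + 0.198250 = 0.637655.
Q̄ = (S₀/π) × [bracket] = (1361/π) × 0.637655 = 276.2 W/m².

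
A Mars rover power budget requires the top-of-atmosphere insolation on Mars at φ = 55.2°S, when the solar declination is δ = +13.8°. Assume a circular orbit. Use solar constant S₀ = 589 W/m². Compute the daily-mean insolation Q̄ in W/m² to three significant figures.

cos H₀ = −tan(-55.2°) tan(+13.800°) = 0.3534, H₀ = 1.2096 rad.
Bracket: H₀ sin φ sin δ + cos φ cos δ sin H₀ = 1.2096×-0.82115×0.23853 + 0.57071×0.97113×0.93547 = -0.236923 + 0.518469 = 0.281546.
Q̄ = (S₀/π) × [bracket] = (589/π) × 0.281546 = 52.79 W/m².

Q̄ ≈ 52.8 W/m²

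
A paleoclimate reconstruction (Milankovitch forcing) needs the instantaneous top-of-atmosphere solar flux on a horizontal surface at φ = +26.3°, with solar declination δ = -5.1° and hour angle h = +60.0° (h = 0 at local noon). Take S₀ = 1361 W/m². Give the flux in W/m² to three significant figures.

cos θ_z = sin φ sin δ + cos φ cos δ cos h = -0.039387 + 0.446469 = 0.407082.
Flux = S₀ · cos θ_z = 1361 × 0.407082 = 554.0 W/m².

554 W/m²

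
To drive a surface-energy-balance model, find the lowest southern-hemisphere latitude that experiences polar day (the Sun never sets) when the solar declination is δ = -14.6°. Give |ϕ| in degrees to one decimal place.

Polar day requires cos h₀ = −tan ϕ tan δ ≤ −1, i.e. tan ϕ tan δ ≥ 1.
The boundary is |tan ϕ| · |tan δ| = 1, so |ϕ| = 90° − |δ| = 90° − 14.6° = 75.4° in the southern hemisphere.

|ϕ| = 75.4°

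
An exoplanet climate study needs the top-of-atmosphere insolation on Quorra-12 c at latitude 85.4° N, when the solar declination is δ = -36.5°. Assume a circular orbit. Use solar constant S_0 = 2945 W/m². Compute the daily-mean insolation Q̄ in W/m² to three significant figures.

Q̄ ≈ 0.00 W/m²

cos h₀ = −tan(+85.4°) tan(-36.500°) = 9.1969 ≥ 1 ⇒ polar night, h₀ = 0 and Q̄ = 0.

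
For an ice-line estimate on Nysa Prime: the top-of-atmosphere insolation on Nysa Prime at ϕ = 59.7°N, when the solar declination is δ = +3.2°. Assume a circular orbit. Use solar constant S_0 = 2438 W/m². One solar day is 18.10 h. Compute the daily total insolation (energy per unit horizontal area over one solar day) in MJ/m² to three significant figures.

cos h₀ = −tan(+59.7°) tan(+3.200°) = -0.0957, h₀ = 1.6666 rad.
Bracket: h₀ sin ϕ sin δ + cos ϕ cos δ sin h₀ = 1.6666×0.86340×0.05582 + 0.50453×0.99844×0.99541 = 0.080322 + 0.501431 = 0.581753.
Q̄ = (S_0/π) × [bracket] = (2438/π) × 0.581753 = 451.46 W/m².
Daily total = Q̄ × 18.10 h × 3600 s/h = 451.46 × 18.10 × 3600 / 10⁶ = 29.42 MJ/m².

29.4 MJ/m²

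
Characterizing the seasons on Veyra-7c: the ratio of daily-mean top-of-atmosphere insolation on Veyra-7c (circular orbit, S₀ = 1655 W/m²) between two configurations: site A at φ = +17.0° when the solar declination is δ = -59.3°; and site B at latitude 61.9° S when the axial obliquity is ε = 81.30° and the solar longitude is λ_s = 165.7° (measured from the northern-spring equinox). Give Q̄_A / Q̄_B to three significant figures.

— Configuration A (φ=+17.0°):
cos H₀ = −tan(+17.0°) tan(-59.300°) = 0.5149, H₀ = 1.0299 rad.
Bracket: H₀ sin φ sin δ + cos φ cos δ sin H₀ = 1.0299×0.29237×-0.85985 + 0.95630×0.51054×0.85724 = -0.258911 + 0.418530 = 0.159619.
Q̄ = (S₀/π) × [bracket] = (1655/π) × 0.159619 = 84.088 W/m².
— Configuration B (φ=-61.9°):
Solar declination: sin δ = sin ε · sin λ_s = sin 81.30° × sin 165.7° = 0.24416, so δ = +14.132°.
cos H₀ = −tan(-61.9°) tan(+14.132°) = 0.4715, H₀ = 1.0798 rad.
Bracket: H₀ sin φ sin δ + cos φ cos δ sin H₀ = 1.0798×-0.88213×0.24416 + 0.47101×0.96974×0.88185 = -0.232568 + 0.402791 = 0.170223.
Q̄ = (S₀/π) × [bracket] = (1655/π) × 0.170223 = 89.674 W/m².
Ratio Q̄_A / Q̄_B = 84.088 / 89.674 = 0.9377.

Q̄_A / Q̄_B ≈ 0.938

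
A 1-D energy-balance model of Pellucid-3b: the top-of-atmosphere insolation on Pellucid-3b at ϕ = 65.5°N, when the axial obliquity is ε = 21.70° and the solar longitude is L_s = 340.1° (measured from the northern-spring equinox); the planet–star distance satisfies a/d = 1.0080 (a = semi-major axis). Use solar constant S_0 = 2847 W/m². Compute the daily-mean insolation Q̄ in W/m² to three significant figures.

Solar declination: sin δ = sin ε · sin L_s = sin 21.70° × sin 340.1° = -0.12585, so δ = -7.230°.
cos h₀ = −tan(+65.5°) tan(-7.230°) = 0.2784, h₀ = 1.2887 rad.
Bracket: h₀ sin ϕ sin δ + cos ϕ cos δ sin h₀ = 1.2887×0.90996×-0.12585 + 0.41469×0.99205×0.96047 = -0.147580 + 0.395131 = 0.247551.
Inverse-square distance factor (a/d)² = 1.0080² = 1.016064.
Q̄ = (S_0/π) × 1.016064 × [bracket] = (2847/π) × 1.016064 × 0.247551 = 227.9 W/m².

Q̄ ≈ 228 W/m²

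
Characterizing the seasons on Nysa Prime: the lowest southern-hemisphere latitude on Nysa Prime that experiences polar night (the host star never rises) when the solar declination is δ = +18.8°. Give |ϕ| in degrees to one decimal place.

|ϕ| = 71.2°

Polar night requires cos h₀ = −tan ϕ tan δ ≥ 1, i.e. tan ϕ tan δ ≤ −1.
The boundary is |tan ϕ| · |tan δ| = 1, so |ϕ| = 90° − |δ| = 90° − 18.8° = 71.2° in the southern hemisphere.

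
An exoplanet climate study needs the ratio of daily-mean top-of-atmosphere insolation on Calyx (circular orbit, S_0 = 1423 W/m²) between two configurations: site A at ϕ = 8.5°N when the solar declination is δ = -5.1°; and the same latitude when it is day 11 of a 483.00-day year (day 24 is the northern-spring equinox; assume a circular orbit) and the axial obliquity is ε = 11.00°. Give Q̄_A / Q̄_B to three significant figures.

Q̄_A / Q̄_B ≈ 0.983

— Configuration A (ϕ=+8.5°):
cos h₀ = −tan(+8.5°) tan(-5.100°) = 0.0133, h₀ = 1.5575 rad.
Bracket: h₀ sin ϕ sin δ + cos ϕ cos δ sin h₀ = 1.5575×0.14781×-0.08889 + 0.98902×0.99604×0.99991 = -0.020464 + 0.985015 = 0.964551.
Q̄ = (S_0/π) × [bracket] = (1423/π) × 0.964551 = 436.90 W/m².
— Configuration B (ϕ=+8.5°):
Solar longitude: L_s = 360° × (11 − 24)/483.00 = -9.689°, i.e. -9.689° + 360° = 350.311°.
sin δ = sin 11.00° × sin 350.311° = -0.03211, so δ = -1.840°.
cos h₀ = −tan(+8.5°) tan(-1.840°) = 0.0048, h₀ = 1.5660 rad.
Bracket: h₀ sin ϕ sin δ + cos ϕ cos δ sin h₀ = 1.5660×0.14781×-0.03211 + 0.98902×0.99948×0.99999 = -0.007433 + 0.988496 = 0.981063.
Q̄ = (S_0/π) × [bracket] = (1423/π) × 0.981063 = 444.38 W/m².
Ratio Q̄_A / Q̄_B = 436.90 / 444.38 = 0.9832.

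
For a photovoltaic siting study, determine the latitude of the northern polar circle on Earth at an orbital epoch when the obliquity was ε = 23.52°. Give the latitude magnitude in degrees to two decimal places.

66.48°

The polar circle is the lowest latitude that experiences at least one full rotation of continuous daylight at the northern-summer solstice; it lies at |ϕ| = 90° − ε = 90° − 23.52° = 66.48°.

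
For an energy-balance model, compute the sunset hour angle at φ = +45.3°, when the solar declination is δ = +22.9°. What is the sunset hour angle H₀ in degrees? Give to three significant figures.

cos H₀ = −tan φ · tan δ = −tan(+45.3°) × tan(+22.900°) = -0.4269, so H₀ = 2.0118 rad = 115.27°.

H₀ = 115°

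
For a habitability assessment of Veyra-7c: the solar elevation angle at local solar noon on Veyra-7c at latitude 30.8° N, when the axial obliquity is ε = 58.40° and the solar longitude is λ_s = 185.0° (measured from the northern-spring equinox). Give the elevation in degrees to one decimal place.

54.9°

Solar declination: sin δ = sin ε · sin λ_s = sin 58.40° × sin 185.0° = -0.07423, so δ = -4.257°.
At local noon the hour angle is zero, so the zenith angle equals |φ − δ| = |+30.8° − (-4.257°)| = 35.057°.
Elevation = 90° − 35.057° = 54.9°.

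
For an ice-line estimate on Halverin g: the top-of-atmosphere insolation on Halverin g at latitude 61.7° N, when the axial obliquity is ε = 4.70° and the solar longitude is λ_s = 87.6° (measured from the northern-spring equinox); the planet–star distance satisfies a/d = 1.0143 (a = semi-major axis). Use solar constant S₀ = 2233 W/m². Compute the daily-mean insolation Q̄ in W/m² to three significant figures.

Q̄ ≈ 432 W/m²

Solar declination: sin δ = sin ε · sin λ_s = sin 4.70° × sin 87.6° = 0.08187, so δ = +4.696°.
cos H₀ = −tan(+61.7°) tan(+4.696°) = -0.1526, H₀ = 1.7239 rad.
Bracket: H₀ sin φ sin δ + cos φ cos δ sin H₀ = 1.7239×0.88048×0.08187 + 0.47409×0.99664×0.98829 = 0.124267 + 0.466964 = 0.591231.
Inverse-square distance factor (a/d)² = 1.0143² = 1.028804.
Q̄ = (S₀/π) × 1.028804 × [bracket] = (2233/π) × 1.028804 × 0.591231 = 432.3 W/m².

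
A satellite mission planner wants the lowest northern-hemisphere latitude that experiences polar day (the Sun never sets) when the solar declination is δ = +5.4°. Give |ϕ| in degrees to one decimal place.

|ϕ| = 84.6°

Polar day requires cos h₀ = −tan ϕ tan δ ≤ −1, i.e. tan ϕ tan δ ≥ 1.
The boundary is |tan ϕ| · |tan δ| = 1, so |ϕ| = 90° − |δ| = 90° − 5.4° = 84.6° in the northern hemisphere.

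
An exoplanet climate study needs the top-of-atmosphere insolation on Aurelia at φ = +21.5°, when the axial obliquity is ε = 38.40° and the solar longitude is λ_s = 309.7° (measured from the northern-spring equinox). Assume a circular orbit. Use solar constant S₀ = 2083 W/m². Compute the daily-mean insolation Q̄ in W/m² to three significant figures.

Q̄ ≈ 372 W/m²

Solar declination: sin δ = sin ε · sin λ_s = sin 38.40° × sin 309.7° = -0.47791, so δ = -28.549°.
cos H₀ = −tan(+21.5°) tan(-28.549°) = 0.2143, H₀ = 1.3548 rad.
Bracket: H₀ sin φ sin δ + cos φ cos δ sin H₀ = 1.3548×0.36650×-0.47791 + 0.93042×0.87841×0.97677 = -0.237299 + 0.798305 = 0.561006.
Q̄ = (S₀/π) × [bracket] = (2083/π) × 0.561006 = 372.0 W/m².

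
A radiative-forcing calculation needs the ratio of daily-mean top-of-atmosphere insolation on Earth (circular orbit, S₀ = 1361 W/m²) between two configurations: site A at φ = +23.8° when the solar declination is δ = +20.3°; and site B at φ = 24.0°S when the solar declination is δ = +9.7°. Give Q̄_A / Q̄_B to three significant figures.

Q̄_A / Q̄_B ≈ 1.37

— Configuration A (φ=+23.8°):
cos H₀ = −tan(+23.8°) tan(+20.300°) = -0.1632, H₀ = 1.7347 rad.
Bracket: H₀ sin φ sin δ + cos φ cos δ sin H₀ = 1.7347×0.40355×0.34694 + 0.91496×0.93789×0.98660 = 0.242871 + 0.846633 = 1.089504.
Q̄ = (S₀/π) × [bracket] = (1361/π) × 1.089504 = 471.99 W/m².
— Configuration B (φ=-24.0°):
cos H₀ = −tan(-24.0°) tan(+9.700°) = 0.0761, H₀ = 1.4946 rad.
Bracket: H₀ sin φ sin δ + cos φ cos δ sin H₀ = 1.4946×-0.40674×0.16849 + 0.91355×0.98570×0.99710 = -0.102427 + 0.897875 = 0.795448.
Q̄ = (S₀/π) × [bracket] = (1361/π) × 0.795448 = 344.60 W/m².
Ratio Q̄_A / Q̄_B = 471.99 / 344.60 = 1.370.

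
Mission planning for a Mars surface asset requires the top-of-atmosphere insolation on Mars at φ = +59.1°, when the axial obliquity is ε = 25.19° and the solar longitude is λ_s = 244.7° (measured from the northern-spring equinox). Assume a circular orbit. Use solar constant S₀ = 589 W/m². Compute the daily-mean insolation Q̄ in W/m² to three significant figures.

Solar declination: sin δ = sin ε · sin λ_s = sin 25.19° × sin 244.7° = -0.38480, so δ = -22.631°.
cos H₀ = −tan(+59.1°) tan(-22.631°) = 0.6966, H₀ = 0.8002 rad.
Bracket: H₀ sin φ sin δ + cos φ cos δ sin H₀ = 0.8002×0.85806×-0.38480 + 0.51354×0.92300×0.71747 = -0.264211 + 0.340079 = 0.075868.
Q̄ = (S₀/π) × [bracket] = (589/π) × 0.075868 = 14.22 W/m².

Q̄ ≈ 14.2 W/m²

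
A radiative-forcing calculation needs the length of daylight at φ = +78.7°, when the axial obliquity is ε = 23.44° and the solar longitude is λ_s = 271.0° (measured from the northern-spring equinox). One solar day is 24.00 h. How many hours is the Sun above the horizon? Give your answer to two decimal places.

0.00 h

Solar declination: sin δ = sin ε · sin λ_s = sin 23.44° × sin 271.0° = -0.39773, so δ = -23.436°.
cos H₀ = −tan φ · tan δ = 2.1694 ≥ 1, so the Sun never rises (polar night) and H₀ = 0.
Daylight = 2H₀/(2π) × 24.00 h = (0.0000/π) × 24.00 = 0.00 h.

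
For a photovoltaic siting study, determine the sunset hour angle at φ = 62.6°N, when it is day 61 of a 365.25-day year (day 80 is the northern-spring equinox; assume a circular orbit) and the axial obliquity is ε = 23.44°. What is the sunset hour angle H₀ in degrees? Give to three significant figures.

Solar longitude: λ_s = 360° × (61 − 80)/365.25 = -18.727°, i.e. -18.727° + 360° = 341.273°.
sin δ = sin 23.44° × sin 341.273° = -0.12771, so δ = -7.337°.
cos H₀ = −tan φ · tan δ = −tan(+62.6°) × tan(-7.337°) = 0.2484, so H₀ = 1.3197 rad = 75.62°.

H₀ = 75.6°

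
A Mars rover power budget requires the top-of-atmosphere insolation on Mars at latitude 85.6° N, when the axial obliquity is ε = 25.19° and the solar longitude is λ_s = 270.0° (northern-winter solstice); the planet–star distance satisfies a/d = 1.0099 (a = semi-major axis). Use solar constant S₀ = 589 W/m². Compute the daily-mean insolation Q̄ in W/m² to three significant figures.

Solar declination: sin δ = sin ε · sin λ_s = sin 25.19° × sin 270.0° = -0.42562, so δ = -25.190°.
cos H₀ = −tan(+85.6°) tan(-25.190°) = 6.1128 ≥ 1 ⇒ polar night, H₀ = 0 and Q̄ = 0.
Inverse-square distance factor (a/d)² = 1.0099² = 1.019898.

Q̄ ≈ 0.00 W/m²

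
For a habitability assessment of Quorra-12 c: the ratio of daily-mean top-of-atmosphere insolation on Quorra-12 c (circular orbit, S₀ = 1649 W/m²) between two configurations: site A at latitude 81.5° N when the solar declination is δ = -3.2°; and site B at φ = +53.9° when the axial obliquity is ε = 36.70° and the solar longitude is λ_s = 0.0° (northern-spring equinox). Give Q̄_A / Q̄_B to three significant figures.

Q̄_A / Q̄_B ≈ 0.121

— Configuration A (φ=+81.5°):
cos H₀ = −tan(+81.5°) tan(-3.200°) = 0.3741, H₀ = 1.1874 rad.
Bracket: H₀ sin φ sin δ + cos φ cos δ sin H₀ = 1.1874×0.98902×-0.05582 + 0.14781×0.99844×0.92739 = -0.065553 + 0.136864 = 0.071311.
Q̄ = (S₀/π) × [bracket] = (1649/π) × 0.071311 = 37.431 W/m².
— Configuration B (φ=+53.9°):
Solar declination: sin δ = sin ε · sin λ_s = sin 36.70° × sin 0.0° = 0.00000, so δ = +0.000°.
cos H₀ = −tan(+53.9°) tan(+0.000°) = -0.0000, H₀ = 1.5708 rad.
Bracket: H₀ sin φ sin δ + cos φ cos δ sin H₀ = 1.5708×0.80799×0.00000 + 0.58920×1.00000×1.00000 = 0.000000 + 0.589200 = 0.589200.
Q̄ = (S₀/π) × [bracket] = (1649/π) × 0.589200 = 309.27 W/m².
Ratio Q̄_A / Q̄_B = 37.431 / 309.27 = 0.1210.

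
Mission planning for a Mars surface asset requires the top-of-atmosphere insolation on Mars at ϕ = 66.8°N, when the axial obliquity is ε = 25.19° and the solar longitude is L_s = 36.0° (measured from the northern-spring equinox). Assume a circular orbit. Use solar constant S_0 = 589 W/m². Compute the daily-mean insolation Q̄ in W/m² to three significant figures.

Solar declination: sin δ = sin ε · sin L_s = sin 25.19° × sin 36.0° = 0.25017, so δ = +14.488°.
cos h₀ = −tan(+66.8°) tan(+14.488°) = -0.6029, h₀ = 2.2179 rad.
Bracket: h₀ sin ϕ sin δ + cos ϕ cos δ sin h₀ = 2.2179×0.91914×0.25017 + 0.39394×0.96820×0.79784 = 0.509987 + 0.304306 = 0.814293.
Q̄ = (S_0/π) × [bracket] = (589/π) × 0.814293 = 152.7 W/m².

Q̄ ≈ 153 W/m²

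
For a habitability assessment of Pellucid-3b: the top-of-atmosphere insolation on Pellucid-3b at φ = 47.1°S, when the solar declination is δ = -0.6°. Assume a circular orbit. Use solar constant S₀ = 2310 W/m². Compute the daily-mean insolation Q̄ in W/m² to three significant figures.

Q̄ ≈ 509 W/m²

cos H₀ = −tan(-47.1°) tan(-0.600°) = -0.0113, H₀ = 1.5821 rad.
Bracket: H₀ sin φ sin δ + cos φ cos δ sin H₀ = 1.5821×-0.73254×-0.01047 + 0.68072×0.99995×0.99994 = 0.012134 + 0.680645 = 0.692779.
Q̄ = (S₀/π) × [bracket] = (2310/π) × 0.692779 = 509.4 W/m².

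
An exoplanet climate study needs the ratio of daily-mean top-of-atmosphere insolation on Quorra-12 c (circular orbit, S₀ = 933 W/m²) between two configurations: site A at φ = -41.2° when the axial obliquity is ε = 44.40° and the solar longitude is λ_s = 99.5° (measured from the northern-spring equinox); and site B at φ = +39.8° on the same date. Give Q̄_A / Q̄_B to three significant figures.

Q̄_A / Q̄_B ≈ 0.0242

— Configuration A (φ=-41.2°):
Solar declination: sin δ = sin ε · sin λ_s = sin 44.40° × sin 99.5° = 0.69007, so δ = +43.635°.
cos H₀ = −tan(-41.2°) tan(+43.635°) = 0.8347, H₀ = 0.5832 rad.
Bracket: H₀ sin φ sin δ + cos φ cos δ sin H₀ = 0.5832×-0.65869×0.69007 + 0.75241×0.72374×0.55071 = -0.265089 + 0.299889 = 0.034800.
Q̄ = (S₀/π) × [bracket] = (933/π) × 0.034800 = 10.335 W/m².
— Configuration B (φ=+39.8°):
cos H₀ = −tan(+39.8°) tan(+43.635°) = -0.7944, H₀ = 2.4888 rad.
Bracket: H₀ sin φ sin δ + cos φ cos δ sin H₀ = 2.4888×0.64011×0.69007 + 0.76828×0.72374×0.60739 = 1.099354 + 0.337730 = 1.437084.
Q̄ = (S₀/π) × [bracket] = (933/π) × 1.437084 = 426.79 W/m².
Ratio Q̄_A / Q̄_B = 10.335 / 426.79 = 0.02422.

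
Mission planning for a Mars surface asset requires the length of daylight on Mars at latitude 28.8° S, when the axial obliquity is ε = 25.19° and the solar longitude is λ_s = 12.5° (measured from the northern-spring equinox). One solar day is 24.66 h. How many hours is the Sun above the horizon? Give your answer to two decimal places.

11.93 h

Solar declination: sin δ = sin ε · sin λ_s = sin 25.19° × sin 12.5° = 0.09212, so δ = +5.286°.
cos H₀ = −tan φ · tan δ = −tan(-28.8°) × tan(+5.286°) = 0.0509, so H₀ = 1.5199 rad = 87.08°.
Daylight = 2H₀/(2π) × 24.66 h = (1.5199/π) × 24.66 = 11.93 h.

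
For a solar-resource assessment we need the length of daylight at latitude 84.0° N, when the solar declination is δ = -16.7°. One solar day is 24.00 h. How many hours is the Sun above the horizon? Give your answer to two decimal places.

0.00 h

cos h₀ = −tan ϕ · tan δ = 2.8544 ≥ 1, so the Sun never rises (polar night) and h₀ = 0.
Daylight = 2h₀/(2π) × 24.00 h = (0.0000/π) × 24.00 = 0.00 h.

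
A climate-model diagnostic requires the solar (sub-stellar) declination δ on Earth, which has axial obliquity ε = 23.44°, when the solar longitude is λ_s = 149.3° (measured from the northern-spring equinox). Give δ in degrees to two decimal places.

sin δ = sin ε · sin λ_s = sin 23.44° × sin 149.3° = 0.203088.
δ = arcsin(0.203088) = +11.72°.

δ = +11.72°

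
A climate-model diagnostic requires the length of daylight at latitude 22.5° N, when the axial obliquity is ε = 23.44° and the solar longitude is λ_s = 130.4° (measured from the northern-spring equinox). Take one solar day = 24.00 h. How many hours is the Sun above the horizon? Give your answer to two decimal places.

13.01 h

Solar declination: sin δ = sin ε · sin λ_s = sin 23.44° × sin 130.4° = 0.30293, so δ = +17.634°.
cos H₀ = −tan φ · tan δ = −tan(+22.5°) × tan(+17.634°) = -0.1317, so H₀ = 1.7028 rad = 97.57°.
Daylight = 2H₀/(2π) × 24.00 h = (1.7028/π) × 24.00 = 13.01 h.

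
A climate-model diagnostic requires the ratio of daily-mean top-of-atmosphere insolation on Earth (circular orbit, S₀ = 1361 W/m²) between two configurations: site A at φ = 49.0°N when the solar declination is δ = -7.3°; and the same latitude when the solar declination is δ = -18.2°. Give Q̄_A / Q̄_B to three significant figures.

— Configuration A (φ=+49.0°):
cos H₀ = −tan(+49.0°) tan(-7.300°) = 0.1474, H₀ = 1.4229 rad.
Bracket: H₀ sin φ sin δ + cos φ cos δ sin H₀ = 1.4229×0.75471×-0.12706 + 0.65606×0.99189×0.98908 = -0.136447 + 0.643633 = 0.507186.
Q̄ = (S₀/π) × [bracket] = (1361/π) × 0.507186 = 219.72 W/m².
— Configuration B (φ=+49.0°):
cos H₀ = −tan(+49.0°) tan(-18.200°) = 0.3782, H₀ = 1.1829 rad.
Bracket: H₀ sin φ sin δ + cos φ cos δ sin H₀ = 1.1829×0.75471×-0.31233 + 0.65606×0.94997×0.92571 = -0.278832 + 0.576937 = 0.298105.
Q̄ = (S₀/π) × [bracket] = (1361/π) × 0.298105 = 129.14 W/m².
Ratio Q̄_A / Q̄_B = 219.72 / 129.14 = 1.701.

Q̄_A / Q̄_B ≈ 1.70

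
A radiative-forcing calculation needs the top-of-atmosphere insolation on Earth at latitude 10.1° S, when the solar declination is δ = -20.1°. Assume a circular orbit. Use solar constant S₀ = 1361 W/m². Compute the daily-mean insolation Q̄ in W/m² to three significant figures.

Q̄ ≈ 442 W/m²

cos H₀ = −tan(-10.1°) tan(-20.100°) = -0.0652, H₀ = 1.6360 rad.
Bracket: H₀ sin φ sin δ + cos φ cos δ sin H₀ = 1.6360×-0.17537×-0.34366 + 0.98450×0.93909×0.99787 = 0.098598 + 0.922565 = 1.021163.
Q̄ = (S₀/π) × [bracket] = (1361/π) × 1.021163 = 442.4 W/m².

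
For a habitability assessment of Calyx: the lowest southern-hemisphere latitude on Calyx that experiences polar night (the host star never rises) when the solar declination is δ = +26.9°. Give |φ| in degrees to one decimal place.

|φ| = 63.1°

Polar night requires cos H₀ = −tan φ tan δ ≥ 1, i.e. tan φ tan δ ≤ −1.
The boundary is |tan φ| · |tan δ| = 1, so |φ| = 90° − |δ| = 90° − 26.9° = 63.1° in the southern hemisphere.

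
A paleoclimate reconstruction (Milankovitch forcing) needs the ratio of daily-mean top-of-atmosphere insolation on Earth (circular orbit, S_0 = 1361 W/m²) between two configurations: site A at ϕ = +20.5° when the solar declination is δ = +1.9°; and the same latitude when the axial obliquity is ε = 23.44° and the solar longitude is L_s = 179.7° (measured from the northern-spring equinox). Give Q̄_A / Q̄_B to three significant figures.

Q̄_A / Q̄_B ≈ 1.02

— Configuration A (ϕ=+20.5°):
cos h₀ = −tan(+20.5°) tan(+1.900°) = -0.0124, h₀ = 1.5832 rad.
Bracket: h₀ sin ϕ sin δ + cos ϕ cos δ sin h₀ = 1.5832×0.35021×0.03316 + 0.93667×0.99945×0.99992 = 0.018386 + 0.936080 = 0.954466.
Q̄ = (S_0/π) × [bracket] = (1361/π) × 0.954466 = 413.49 W/m².
— Configuration B (ϕ=+20.5°):
Solar declination: sin δ = sin ε · sin L_s = sin 23.44° × sin 179.7° = 0.00208, so δ = +0.119°.
cos h₀ = −tan(+20.5°) tan(+0.119°) = -0.0008, h₀ = 1.5716 rad.
Bracket: h₀ sin ϕ sin δ + cos ϕ cos δ sin h₀ = 1.5716×0.35021×0.00208 + 0.93667×1.00000×1.00000 = 0.001145 + 0.936670 = 0.937815.
Q̄ = (S_0/π) × [bracket] = (1361/π) × 0.937815 = 406.28 W/m².
Ratio Q̄_A / Q̄_B = 413.49 / 406.28 = 1.018.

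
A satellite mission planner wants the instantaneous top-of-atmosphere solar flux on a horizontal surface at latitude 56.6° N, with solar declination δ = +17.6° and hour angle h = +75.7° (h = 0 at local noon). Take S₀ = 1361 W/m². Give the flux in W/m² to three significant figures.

cos θ_z = sin φ sin δ + cos φ cos δ cos h = 0.252433 + 0.129604 = 0.382037.
Flux = S₀ · cos θ_z = 1361 × 0.382037 = 520.0 W/m².

520 W/m²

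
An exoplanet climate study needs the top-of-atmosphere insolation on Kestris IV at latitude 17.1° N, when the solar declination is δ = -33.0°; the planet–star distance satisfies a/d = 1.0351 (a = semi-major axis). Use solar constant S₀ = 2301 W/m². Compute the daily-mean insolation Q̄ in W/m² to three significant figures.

cos H₀ = −tan(+17.1°) tan(-33.000°) = 0.1998, H₀ = 1.3697 rad.
Bracket: H₀ sin φ sin δ + cos φ cos δ sin H₀ = 1.3697×0.29404×-0.54464 + 0.95579×0.83867×0.97984 = -0.219352 + 0.785432 = 0.566080.
Inverse-square distance factor (a/d)² = 1.0351² = 1.071432.
Q̄ = (S₀/π) × 1.071432 × [bracket] = (2301/π) × 1.071432 × 0.566080 = 444.2 W/m².

Q̄ ≈ 444 W/m²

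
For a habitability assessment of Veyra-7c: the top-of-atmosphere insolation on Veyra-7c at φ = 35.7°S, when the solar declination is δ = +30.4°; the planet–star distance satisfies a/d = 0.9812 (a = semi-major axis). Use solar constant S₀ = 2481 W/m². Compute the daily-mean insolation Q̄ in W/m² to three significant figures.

Q̄ ≈ 228 W/m²

cos H₀ = −tan(-35.7°) tan(+30.400°) = 0.4216, H₀ = 1.1356 rad.
Bracket: H₀ sin φ sin δ + cos φ cos δ sin H₀ = 1.1356×-0.58354×0.50603 + 0.81208×0.86251×0.90679 = -0.335330 + 0.635140 = 0.299810.
Inverse-square distance factor (a/d)² = 0.9812² = 0.962753.
Q̄ = (S₀/π) × 0.962753 × [bracket] = (2481/π) × 0.962753 × 0.299810 = 227.9 W/m².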